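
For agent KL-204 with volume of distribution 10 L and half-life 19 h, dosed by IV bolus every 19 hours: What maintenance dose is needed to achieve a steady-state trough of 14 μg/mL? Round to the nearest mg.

τ/t½ = 19/19 ≈ 1, so f = (1/2)^(19/19) ≈ 0.500000.
Cmin,ss = (D/Vd)·f/(1−f), so D = Cmin,ss·Vd·(1−f)/f.
D = 14 × 10 × (1−f)/f ≈ 14 × 10 × 1.00000 ≈ 140.00 mg.

140 mg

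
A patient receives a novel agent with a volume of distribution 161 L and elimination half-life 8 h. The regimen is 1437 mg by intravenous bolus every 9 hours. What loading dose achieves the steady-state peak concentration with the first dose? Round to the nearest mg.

2654 mg

f = (1/2)^(9/8) ≈ 0.458502; accumulation ratio R = 1/(1−f) ≈ 1.84673.
Loading dose to hit Cmax,ss on first dose: D_load = D_maint·R ≈ 1437 × 1.84673 ≈ 2653.75 mg.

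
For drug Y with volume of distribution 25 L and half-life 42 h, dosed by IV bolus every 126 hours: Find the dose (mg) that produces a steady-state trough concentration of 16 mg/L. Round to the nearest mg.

τ/t½ = 126/42 ≈ 3, so f = (1/2)^(126/42) ≈ 0.125000.
Cmin,ss = (D/Vd)·f/(1−f), so D = Cmin,ss·Vd·(1−f)/f.
D = 16 × 25 × (1−f)/f ≈ 16 × 25 × 7.00000 ≈ 2800.00 mg.

2800 mg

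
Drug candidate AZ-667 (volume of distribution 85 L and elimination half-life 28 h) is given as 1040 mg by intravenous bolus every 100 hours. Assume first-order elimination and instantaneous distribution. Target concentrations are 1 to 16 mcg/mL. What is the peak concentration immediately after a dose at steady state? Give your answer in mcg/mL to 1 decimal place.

13.4 mcg/mL

τ/t½ = 100/28 ≈ 3.5714, so fraction remaining f = (1/2)^(100/28) ≈ 0.0841.
Accumulation ratio R = 1/(1 − f) ≈ 1/0.9159 ≈ 1.0918.
Each bolus raises the concentration by D/Vd = 1040/85 ≈ 12.235 mcg/mL.
Steady-state peak Cmax,ss = C₀·R ≈ 12.235 × 1.0918 ≈ 13.358 mcg/mL.
Peak 13.4 mcg/mL vs MTC 16 mcg/mL: below toxic threshold.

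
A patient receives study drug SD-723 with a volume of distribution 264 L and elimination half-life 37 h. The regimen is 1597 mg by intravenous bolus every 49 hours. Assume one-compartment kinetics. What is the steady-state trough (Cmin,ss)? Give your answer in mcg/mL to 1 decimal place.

4.0 mcg/mL

k = ln2/t½ = ln2/37 ≈ 0.018734 h⁻¹; fraction remaining f = e^(−kτ) = e^(−0.018734×49) ≈ 0.3993.
At steady state, accumulation factor R = 1/(1 − e^(−kτ)) ≈ 1.6647.
Each bolus raises the concentration by D/Vd = 1597/264 ≈ 6.049 mcg/mL.
Steady-state peak Cmax,ss = C₀·R ≈ 6.049 × 1.6647 ≈ 10.070 mcg/mL.
One interval later, Cmin,ss = Cmax,ss·e^(−kτ) ≈ 10.070 × 0.3993 ≈ 4.021 mcg/mL.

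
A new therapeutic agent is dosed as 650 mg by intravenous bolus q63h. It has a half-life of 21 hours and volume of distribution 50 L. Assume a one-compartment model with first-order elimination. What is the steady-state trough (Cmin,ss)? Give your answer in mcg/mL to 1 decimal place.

The dosing interval is 3 half-lives, so f = 2^(−3) = 0.125.
Accumulation ratio R = 1/(1 − f) = 1/0.875 = 8/7.
Single-dose peak C₀ = D/Vd = 650/50 = 13 mcg/mL.
Steady-state peak Cmax,ss = C₀·R = 13 × 8/7 ≈ 14.857 mcg/mL.
Steady-state trough Cmin,ss = Cmax,ss·f ≈ 14.857 × 0.125 ≈ 1.857 mcg/mL.

1.9 mcg/mL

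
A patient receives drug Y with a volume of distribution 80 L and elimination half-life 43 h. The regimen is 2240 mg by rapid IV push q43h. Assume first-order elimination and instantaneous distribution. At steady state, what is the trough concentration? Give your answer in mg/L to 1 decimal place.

τ = 43 h = 1 half-life, so f = (1/2)^1 = 0.5.
Accumulation ratio R = 1/(1 − f) = 1/0.5 = 2/1.
Single-dose peak C₀ = D/Vd = 2240/80 = 28 mg/L.
Steady-state peak Cmax,ss = C₀·R = 28 × 2/1 ≈ 56.000 mg/L.
Steady-state trough Cmin,ss = Cmax,ss·f ≈ 56.000 × 0.5 ≈ 28.000 mg/L.

28.0 mg/L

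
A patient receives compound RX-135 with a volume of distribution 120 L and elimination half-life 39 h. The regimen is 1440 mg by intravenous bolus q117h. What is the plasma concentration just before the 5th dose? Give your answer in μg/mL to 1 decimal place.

1.7 μg/mL

f = (1/2)^(τ/t½) = (1/2)^(117/39) ≈ 0.1250.
C₀ = D/Vd = 1440/120 ≈ 12.000 μg/mL.
Before the 5th dose, 4 doses have been given. Superposition: Cmin = C₀·(f + f² + … + f^4).
≈ 12.000 × (0.1250 + 0.0156 + 0.0020 + 0.0002) ≈ 12.000 × 0.1428 ≈ 1.714 μg/mL.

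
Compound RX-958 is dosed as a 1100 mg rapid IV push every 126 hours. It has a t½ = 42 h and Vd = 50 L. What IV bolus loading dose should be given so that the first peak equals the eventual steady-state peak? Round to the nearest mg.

1257 mg

f = (1/2)^(126/42) ≈ 0.125000; accumulation ratio R = 1/(1−f) ≈ 1.14286.
Loading dose to hit Cmax,ss on first dose: D_load = D_maint·R ≈ 1100 × 1.14286 ≈ 1257.15 mg.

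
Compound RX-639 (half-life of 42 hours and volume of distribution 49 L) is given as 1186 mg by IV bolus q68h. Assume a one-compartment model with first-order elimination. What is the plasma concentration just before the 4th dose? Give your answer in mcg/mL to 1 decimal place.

f = (1/2)^(τ/t½) = (1/2)^(68/42) ≈ 0.3256.
C₀ = D/Vd = 1186/49 ≈ 24.204 mcg/mL.
Before the 4th dose, 3 doses have been given. Superposition: Cmin = C₀·(f + f² + … + f^3).
≈ 24.204 × (0.3256 + 0.1060 + 0.0345) ≈ 24.204 × 0.4661 ≈ 11.281 mcg/mL.

11.3 mcg/mL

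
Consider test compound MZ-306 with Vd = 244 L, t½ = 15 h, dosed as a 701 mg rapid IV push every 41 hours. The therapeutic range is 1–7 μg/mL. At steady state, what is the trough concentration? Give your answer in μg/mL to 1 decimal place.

0.5 μg/mL

Over one 41-h interval, 41/15 ≈ 2.7333 half-lives elapse, leaving f ≈ 0.1504 of each dose.
Accumulation ratio R = 1/(1 − f) ≈ 1/0.8496 ≈ 1.1770.
Single-dose peak C₀ = D/Vd = 701/244 ≈ 2.873 μg/mL.
Cmax,ss = C₀/(1 − f) ≈ 2.873/0.8496 ≈ 3.382 μg/mL.
One interval later, Cmin,ss = Cmax,ss·e^(−kτ) ≈ 3.382 × 0.1504 ≈ 0.509 μg/mL.
Trough 0.5 μg/mL vs MEC 1 μg/mL: subtherapeutic.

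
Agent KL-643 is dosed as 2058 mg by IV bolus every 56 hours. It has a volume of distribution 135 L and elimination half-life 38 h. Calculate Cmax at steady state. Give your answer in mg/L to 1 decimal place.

23.8 mg/L

k = ln2/t½ = ln2/38 ≈ 0.018241 h⁻¹; fraction remaining f = e^(−kτ) = e^(−0.018241×56) ≈ 0.3601.
Accumulation ratio R = 1/(1 − f) ≈ 1/0.6399 ≈ 1.5627.
Each bolus raises the concentration by D/Vd = 2058/135 ≈ 15.244 mg/L.
Steady-state peak Cmax,ss = C₀·R ≈ 15.244 × 1.5627 ≈ 23.822 mg/L.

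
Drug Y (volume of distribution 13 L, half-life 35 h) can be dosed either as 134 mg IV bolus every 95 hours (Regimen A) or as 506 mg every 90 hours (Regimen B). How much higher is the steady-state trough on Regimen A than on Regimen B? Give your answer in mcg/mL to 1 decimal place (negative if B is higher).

Regimen A: f = (1/2)^(95/35) ≈ 0.1524; Cmin,ss = (134/13)·f/(1−f) ≈ 1.853 mcg/mL.
Regimen B: f = (1/2)^(90/35) ≈ 0.1682; Cmin,ss = (506/13)·f/(1−f) ≈ 7.871 mcg/mL.
Difference ≈ 1.853 − 7.871 ≈ -6.018 mcg/mL.

-6.0 mcg/mL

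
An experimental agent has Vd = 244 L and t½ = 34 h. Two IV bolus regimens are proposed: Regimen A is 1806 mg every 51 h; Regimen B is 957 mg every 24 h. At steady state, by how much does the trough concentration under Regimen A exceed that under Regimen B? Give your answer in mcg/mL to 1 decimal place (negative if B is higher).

Regimen A: f = (1/2)^(51/34) ≈ 0.3536; Cmin,ss = (1806/244)·f/(1−f) ≈ 4.049 mcg/mL.
Regimen B: f = (1/2)^(24/34) ≈ 0.6131; Cmin,ss = (957/244)·f/(1−f) ≈ 6.215 mcg/mL.
Difference ≈ 4.049 − 6.215 ≈ -2.166 mcg/mL.

-2.2 mcg/mL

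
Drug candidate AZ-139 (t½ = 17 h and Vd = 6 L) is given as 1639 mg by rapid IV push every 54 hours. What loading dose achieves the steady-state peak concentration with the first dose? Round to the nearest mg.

1843 mg

f = (1/2)^(54/17) ≈ 0.110608; accumulation ratio R = 1/(1−f) ≈ 1.12436.
Loading dose to hit Cmax,ss on first dose: D_load = D_maint·R ≈ 1639 × 1.12436 ≈ 1842.83 mg.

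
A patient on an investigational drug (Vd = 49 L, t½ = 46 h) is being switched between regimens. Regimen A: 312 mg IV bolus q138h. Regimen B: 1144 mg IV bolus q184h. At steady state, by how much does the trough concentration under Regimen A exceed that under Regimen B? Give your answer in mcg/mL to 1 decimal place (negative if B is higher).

Regimen A: f = (1/2)^(138/46) ≈ 0.1250; Cmin,ss = (312/49)·f/(1−f) ≈ 0.910 mcg/mL.
Regimen B: f = (1/2)^(184/46) ≈ 0.0625; Cmin,ss = (1144/49)·f/(1−f) ≈ 1.556 mcg/mL.
Difference ≈ 0.910 − 1.556 ≈ -0.646 mcg/mL.

-0.6 mcg/mL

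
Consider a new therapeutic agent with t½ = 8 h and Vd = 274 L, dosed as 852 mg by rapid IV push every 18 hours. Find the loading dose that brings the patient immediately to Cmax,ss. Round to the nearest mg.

1079 mg

f = (1/2)^(18/8) ≈ 0.210224; accumulation ratio R = 1/(1−f) ≈ 1.26618.
Loading dose to hit Cmax,ss on first dose: D_load = D_maint·R ≈ 852 × 1.26618 ≈ 1078.79 mg.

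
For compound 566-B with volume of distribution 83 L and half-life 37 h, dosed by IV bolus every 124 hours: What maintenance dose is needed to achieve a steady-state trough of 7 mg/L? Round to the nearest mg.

τ/t½ = 124/37 ≈ 3.3514, so f = (1/2)^(124/37) ≈ 0.097981.
Cmin,ss = (D/Vd)·f/(1−f), so D = Cmin,ss·Vd·(1−f)/f.
D = 7 × 83 × (1−f)/f ≈ 7 × 83 × 9.20606 ≈ 5348.72 mg.

5349 mg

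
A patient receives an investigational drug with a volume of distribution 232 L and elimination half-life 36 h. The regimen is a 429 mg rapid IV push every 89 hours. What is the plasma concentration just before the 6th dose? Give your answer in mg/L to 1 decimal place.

0.4 mg/L

f = (1/2)^(τ/t½) = (1/2)^(89/36) ≈ 0.1802.
C₀ = D/Vd = 429/232 ≈ 1.849 mg/L.
Before the 6th dose, 5 doses have been given. Superposition: Cmin = C₀·(f + f² + … + f^5).
≈ 1.849 × (0.1802 + 0.0325 + 0.0059 + 0.0011 + 0.0002) ≈ 1.849 × 0.2199 ≈ 0.407 mg/L.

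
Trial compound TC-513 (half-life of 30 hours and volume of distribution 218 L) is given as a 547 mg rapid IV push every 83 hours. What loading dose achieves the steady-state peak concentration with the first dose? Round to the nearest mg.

f = (1/2)^(83/30) ≈ 0.146943; accumulation ratio R = 1/(1−f) ≈ 1.17225.
Loading dose to hit Cmax,ss on first dose: D_load = D_maint·R ≈ 547 × 1.17225 ≈ 641.22 mg.

641 mg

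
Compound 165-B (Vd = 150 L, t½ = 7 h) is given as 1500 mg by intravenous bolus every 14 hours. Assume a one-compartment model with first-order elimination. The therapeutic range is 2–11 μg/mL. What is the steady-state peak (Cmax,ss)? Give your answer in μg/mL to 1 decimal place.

The dosing interval is 2 half-lives, so f = 2^(−2) = 0.25.
At steady state, R = 1/(1 − 0.25) = 4/3.
Single-dose peak C₀ = D/Vd = 1500/150 = 10 μg/mL.
Steady-state peak Cmax,ss = C₀·R = 10 × 4/3 ≈ 13.333 μg/mL.
Peak 13.3 μg/mL vs MTC 11 μg/mL: exceeds toxic threshold.

13.3 μg/mL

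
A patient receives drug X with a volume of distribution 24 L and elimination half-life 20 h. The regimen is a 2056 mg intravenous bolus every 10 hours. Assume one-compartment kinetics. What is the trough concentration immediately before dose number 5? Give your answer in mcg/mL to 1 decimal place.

f = (1/2)^(τ/t½) = (1/2)^(10/20) ≈ 0.7071.
C₀ = D/Vd = 2056/24 ≈ 85.667 mcg/mL.
Before the 5th dose, 4 doses have been given. Superposition: Cmin = C₀·(f + f² + … + f^4).
≈ 85.667 × (0.7071 + 0.5000 + 0.3535 + 0.2500) ≈ 85.667 × 1.8106 ≈ 155.109 mcg/mL.

155.1 mcg/mL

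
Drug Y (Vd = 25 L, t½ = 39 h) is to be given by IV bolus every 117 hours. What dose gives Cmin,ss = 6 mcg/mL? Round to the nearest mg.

1050 mg

τ/t½ = 117/39 ≈ 3, so f = (1/2)^(117/39) ≈ 0.125000.
Cmin,ss = (D/Vd)·f/(1−f), so D = Cmin,ss·Vd·(1−f)/f.
D = 6 × 25 × (1−f)/f ≈ 6 × 25 × 7.00000 ≈ 1050.00 mg.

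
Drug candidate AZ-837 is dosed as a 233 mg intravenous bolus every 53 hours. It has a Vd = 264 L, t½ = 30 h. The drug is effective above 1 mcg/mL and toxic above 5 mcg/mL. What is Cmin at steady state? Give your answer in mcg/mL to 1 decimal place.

τ/t½ = 53/30 ≈ 1.7667, so fraction remaining f = (1/2)^(53/30) ≈ 0.2939.
Accumulation ratio R = 1/(1 − f) ≈ 1/0.7061 ≈ 1.4162.
Single-dose peak C₀ = D/Vd = 233/264 ≈ 0.883 mcg/mL.
Steady-state peak Cmax,ss = C₀·R ≈ 0.883 × 1.4162 ≈ 1.251 mcg/mL.
One interval later, Cmin,ss = Cmax,ss·e^(−kτ) ≈ 1.251 × 0.2939 ≈ 0.368 mcg/mL.
Trough 0.4 mcg/mL vs MEC 1 mcg/mL: subtherapeutic.

0.4 mcg/mL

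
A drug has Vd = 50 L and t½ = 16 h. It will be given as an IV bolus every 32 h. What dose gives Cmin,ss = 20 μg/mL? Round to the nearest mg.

τ/t½ = 32/16 ≈ 2, so f = (1/2)^(32/16) ≈ 0.250000.
Cmin,ss = (D/Vd)·f/(1−f), so D = Cmin,ss·Vd·(1−f)/f.
D = 20 × 50 × (1−f)/f ≈ 20 × 50 × 3.00000 ≈ 3000.00 mg.

3000 mg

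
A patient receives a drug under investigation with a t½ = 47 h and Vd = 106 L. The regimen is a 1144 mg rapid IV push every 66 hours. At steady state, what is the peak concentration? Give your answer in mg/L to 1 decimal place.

Over one 66-h interval, 66/47 ≈ 1.4043 half-lives elapse, leaving f ≈ 0.3778 of each dose.
At steady state, accumulation factor R = 1/(1 − e^(−kτ)) ≈ 1.6072.
Single-dose peak C₀ = D/Vd = 1144/106 ≈ 10.792 mg/L.
Steady-state peak Cmax,ss = C₀·R ≈ 10.792 × 1.6072 ≈ 17.345 mg/L.

17.3 mg/L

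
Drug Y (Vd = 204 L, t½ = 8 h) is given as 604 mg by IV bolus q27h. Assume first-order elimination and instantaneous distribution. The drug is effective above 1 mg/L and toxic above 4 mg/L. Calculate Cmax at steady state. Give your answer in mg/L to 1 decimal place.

3.3 mg/L

τ/t½ = 27/8 ≈ 3.375, so fraction remaining f = (1/2)^(27/8) ≈ 0.0964.
At steady state, accumulation factor R = 1/(1 − e^(−kτ)) ≈ 1.1067.
Each bolus raises the concentration by D/Vd = 604/204 ≈ 2.961 mg/L.
Steady-state peak Cmax,ss = C₀·R ≈ 2.961 × 1.1067 ≈ 3.277 mg/L.
Peak 3.3 mg/L vs MTC 4 mg/L: below toxic threshold.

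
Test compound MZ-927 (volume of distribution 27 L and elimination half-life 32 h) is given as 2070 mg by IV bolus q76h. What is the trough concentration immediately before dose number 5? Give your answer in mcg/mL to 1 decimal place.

f = (1/2)^(τ/t½) = (1/2)^(76/32) ≈ 0.1928.
C₀ = D/Vd = 2070/27 ≈ 76.667 mcg/mL.
Before the 5th dose, 4 doses have been given. Superposition: Cmin = C₀·(f + f² + … + f^4).
≈ 76.667 × (0.1928 + 0.0372 + 0.0072 + 0.0014) ≈ 76.667 × 0.2386 ≈ 18.293 mcg/mL.

18.3 mcg/mL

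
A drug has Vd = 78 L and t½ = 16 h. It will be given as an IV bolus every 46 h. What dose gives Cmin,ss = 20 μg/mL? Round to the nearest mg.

9884 mg

τ/t½ = 46/16 ≈ 2.875, so f = (1/2)^(46/16) ≈ 0.136313.
Cmin,ss = (D/Vd)·f/(1−f), so D = Cmin,ss·Vd·(1−f)/f.
D = 20 × 78 × (1−f)/f ≈ 20 × 78 × 6.33606 ≈ 9884.25 mg.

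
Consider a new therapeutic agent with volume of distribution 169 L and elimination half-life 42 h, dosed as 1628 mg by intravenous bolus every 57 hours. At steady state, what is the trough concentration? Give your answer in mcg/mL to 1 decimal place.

τ/t½ = 57/42 ≈ 1.3571, so fraction remaining f = (1/2)^(57/42) ≈ 0.3904.
At steady state, accumulation factor R = 1/(1 − e^(−kτ)) ≈ 1.6404.
Each bolus raises the concentration by D/Vd = 1628/169 ≈ 9.633 mcg/mL.
Steady-state peak Cmax,ss = C₀·R ≈ 9.633 × 1.6404 ≈ 15.802 mcg/mL.
One interval later, Cmin,ss = Cmax,ss·e^(−kτ) ≈ 15.802 × 0.3904 ≈ 6.169 mcg/mL.

6.2 mcg/mL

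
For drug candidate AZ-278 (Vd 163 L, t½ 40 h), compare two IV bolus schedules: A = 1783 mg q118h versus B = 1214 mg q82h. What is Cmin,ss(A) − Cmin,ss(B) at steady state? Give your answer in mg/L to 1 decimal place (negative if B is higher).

-0.7 mg/L

Regimen A: f = (1/2)^(118/40) ≈ 0.1294; Cmin,ss = (1783/163)·f/(1−f) ≈ 1.626 mg/L.
Regimen B: f = (1/2)^(82/40) ≈ 0.2415; Cmin,ss = (1214/163)·f/(1−f) ≈ 2.371 mg/L.
Difference ≈ 1.626 − 2.371 ≈ -0.745 mg/L.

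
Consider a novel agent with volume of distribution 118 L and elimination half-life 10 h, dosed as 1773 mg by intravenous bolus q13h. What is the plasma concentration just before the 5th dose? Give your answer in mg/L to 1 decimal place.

10.0 mg/L

f = (1/2)^(τ/t½) = (1/2)^(13/10) ≈ 0.4061.
C₀ = D/Vd = 1773/118 ≈ 15.025 mg/L.
Before the 5th dose, 4 doses have been given. Superposition: Cmin = C₀·(f + f² + … + f^4).
≈ 15.025 × (0.4061 + 0.1649 + 0.0670 + 0.0272) ≈ 15.025 × 0.6652 ≈ 9.995 mg/L.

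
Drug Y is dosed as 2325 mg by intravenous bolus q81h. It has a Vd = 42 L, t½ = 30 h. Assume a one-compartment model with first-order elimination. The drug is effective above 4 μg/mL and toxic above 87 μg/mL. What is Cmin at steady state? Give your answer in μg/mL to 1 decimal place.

10.1 μg/mL

k = ln2/t½ = ln2/30 ≈ 0.023105 h⁻¹; fraction remaining f = e^(−kτ) = e^(−0.023105×81) ≈ 0.1539.
At steady state, accumulation factor R = 1/(1 − e^(−kτ)) ≈ 1.1819.
Each bolus raises the concentration by D/Vd = 2325/42 ≈ 55.357 μg/mL.
Cmax,ss = C₀/(1 − f) ≈ 55.357/0.8461 ≈ 65.426 μg/mL.
One interval later, Cmin,ss = Cmax,ss·e^(−kτ) ≈ 65.426 × 0.1539 ≈ 10.069 μg/mL.
Trough 10.1 μg/mL vs MEC 4 μg/mL: adequate.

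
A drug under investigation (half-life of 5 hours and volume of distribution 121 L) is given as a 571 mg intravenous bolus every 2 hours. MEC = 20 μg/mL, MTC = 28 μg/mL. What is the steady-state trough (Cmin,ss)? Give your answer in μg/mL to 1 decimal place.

14.8 μg/mL

Over one 2-h interval, 2/5 ≈ 0.4 half-lives elapse, leaving f ≈ 0.7579 of each dose.
Single-dose peak C₀ = D/Vd = 571/121 ≈ 4.719 μg/mL.
Steady-state trough Cmin,ss = C₀·f/(1−f) ≈ 4.719 × 0.7579/0.2421 ≈ 14.773 μg/mL.
Trough 14.8 μg/mL vs MEC 20 μg/mL: subtherapeutic.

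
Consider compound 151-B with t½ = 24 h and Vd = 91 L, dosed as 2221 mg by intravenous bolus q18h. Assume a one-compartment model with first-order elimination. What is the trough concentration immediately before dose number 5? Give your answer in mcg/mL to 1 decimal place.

f = (1/2)^(τ/t½) = (1/2)^(18/24) ≈ 0.5946.
C₀ = D/Vd = 2221/91 ≈ 24.407 mcg/mL.
Before the 5th dose, 4 doses have been given. Superposition: Cmin = C₀·(f + f² + … + f^4).
≈ 24.407 × (0.5946 + 0.3535 + 0.2102 + 0.1250) ≈ 24.407 × 1.2833 ≈ 31.322 mcg/mL.

31.3 mcg/mL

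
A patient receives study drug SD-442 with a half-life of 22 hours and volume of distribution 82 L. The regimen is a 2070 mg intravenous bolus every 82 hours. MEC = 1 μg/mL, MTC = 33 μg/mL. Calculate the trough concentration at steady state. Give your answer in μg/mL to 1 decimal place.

τ/t½ = 82/22 ≈ 3.7273, so fraction remaining f = (1/2)^(82/22) ≈ 0.0755.
Each bolus raises the concentration by D/Vd = 2070/82 ≈ 25.244 μg/mL.
Steady-state trough Cmin,ss = C₀·f/(1−f) ≈ 25.244 × 0.0755/0.9245 ≈ 2.062 μg/mL.
Trough 2.1 μg/mL vs MEC 1 μg/mL: adequate.

2.1 μg/mL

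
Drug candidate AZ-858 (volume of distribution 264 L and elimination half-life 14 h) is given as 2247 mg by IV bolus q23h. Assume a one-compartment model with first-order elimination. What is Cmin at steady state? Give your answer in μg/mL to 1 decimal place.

Over one 23-h interval, 23/14 ≈ 1.6429 half-lives elapse, leaving f ≈ 0.3202 of each dose.
Each bolus raises the concentration by D/Vd = 2247/264 ≈ 8.511 μg/mL.
Steady-state trough Cmin,ss = C₀·f/(1−f) ≈ 8.511 × 0.3202/0.6798 ≈ 4.009 μg/mL.

4.0 μg/mL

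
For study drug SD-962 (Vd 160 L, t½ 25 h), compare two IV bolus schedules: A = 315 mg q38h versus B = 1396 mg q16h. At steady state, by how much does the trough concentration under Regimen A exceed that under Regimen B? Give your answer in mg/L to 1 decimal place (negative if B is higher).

-14.6 mg/L

Regimen A: f = (1/2)^(38/25) ≈ 0.3487; Cmin,ss = (315/160)·f/(1−f) ≈ 1.054 mg/L.
Regimen B: f = (1/2)^(16/25) ≈ 0.6417; Cmin,ss = (1396/160)·f/(1−f) ≈ 15.626 mg/L.
Difference ≈ 1.054 − 15.626 ≈ -14.572 mg/L.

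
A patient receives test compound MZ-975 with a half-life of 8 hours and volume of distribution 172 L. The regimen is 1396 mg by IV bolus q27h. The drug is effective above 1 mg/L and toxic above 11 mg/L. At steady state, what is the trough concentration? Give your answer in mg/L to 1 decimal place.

Over one 27-h interval, 27/8 ≈ 3.375 half-lives elapse, leaving f ≈ 0.0964 of each dose.
Accumulation ratio R = 1/(1 − f) ≈ 1/0.9036 ≈ 1.1067.
Each bolus raises the concentration by D/Vd = 1396/172 ≈ 8.116 mg/L.
Cmax,ss = C₀/(1 − f) ≈ 8.116/0.9036 ≈ 8.982 mg/L.
One interval later, Cmin,ss = Cmax,ss·e^(−kτ) ≈ 8.982 × 0.0964 ≈ 0.866 mg/L.
Trough 0.9 mg/L vs MEC 1 mg/L: subtherapeutic.

0.9 mg/L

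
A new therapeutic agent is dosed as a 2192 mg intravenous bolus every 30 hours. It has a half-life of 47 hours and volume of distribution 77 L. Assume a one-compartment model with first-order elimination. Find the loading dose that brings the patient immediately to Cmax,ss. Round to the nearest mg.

f = (1/2)^(30/47) ≈ 0.642471; accumulation ratio R = 1/(1−f) ≈ 2.79698.
Loading dose to hit Cmax,ss on first dose: D_load = D_maint·R ≈ 2192 × 2.79698 ≈ 6130.98 mg.

6131 mg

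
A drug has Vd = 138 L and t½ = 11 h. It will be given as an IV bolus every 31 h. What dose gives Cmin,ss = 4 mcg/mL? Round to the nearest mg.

τ/t½ = 31/11 ≈ 2.8182, so f = (1/2)^(31/11) ≈ 0.141789.
Cmin,ss = (D/Vd)·f/(1−f), so D = Cmin,ss·Vd·(1−f)/f.
D = 4 × 138 × (1−f)/f ≈ 4 × 138 × 6.05273 ≈ 3341.11 mg.

3341 mg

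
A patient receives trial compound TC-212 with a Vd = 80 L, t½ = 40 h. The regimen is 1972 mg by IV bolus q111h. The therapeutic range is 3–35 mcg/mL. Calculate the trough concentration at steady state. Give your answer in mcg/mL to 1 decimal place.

k = ln2/t½ = ln2/40 ≈ 0.017329 h⁻¹; fraction remaining f = e^(−kτ) = e^(−0.017329×111) ≈ 0.1461.
At steady state, accumulation factor R = 1/(1 − e^(−kτ)) ≈ 1.1711.
Single-dose peak C₀ = D/Vd = 1972/80 ≈ 24.650 mcg/mL.
Cmax,ss = C₀/(1 − f) ≈ 24.650/0.8539 ≈ 28.868 mcg/mL.
One interval later, Cmin,ss = Cmax,ss·e^(−kτ) ≈ 28.868 × 0.1461 ≈ 4.218 mcg/mL.
Trough 4.2 mcg/mL vs MEC 3 mcg/mL: adequate.

4.2 mcg/mL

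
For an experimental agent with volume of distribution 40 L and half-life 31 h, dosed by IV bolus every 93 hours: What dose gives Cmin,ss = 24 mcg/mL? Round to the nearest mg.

τ/t½ = 93/31 ≈ 3, so f = (1/2)^(93/31) ≈ 0.125000.
Cmin,ss = (D/Vd)·f/(1−f), so D = Cmin,ss·Vd·(1−f)/f.
D = 24 × 40 × (1−f)/f ≈ 24 × 40 × 7.00000 ≈ 6720.00 mg.

6720 mg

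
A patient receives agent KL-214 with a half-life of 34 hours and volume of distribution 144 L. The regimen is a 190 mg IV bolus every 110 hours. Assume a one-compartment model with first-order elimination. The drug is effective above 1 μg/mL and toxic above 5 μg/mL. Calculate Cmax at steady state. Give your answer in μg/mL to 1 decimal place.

1.5 μg/mL

k = ln2/t½ = ln2/34 ≈ 0.020387 h⁻¹; fraction remaining f = e^(−kτ) = e^(−0.020387×110) ≈ 0.1062.
At steady state, accumulation factor R = 1/(1 − e^(−kτ)) ≈ 1.1188.
Each bolus raises the concentration by D/Vd = 190/144 ≈ 1.319 μg/mL.
Steady-state peak Cmax,ss = C₀·R ≈ 1.319 × 1.1188 ≈ 1.476 μg/mL.
Peak 1.5 μg/mL vs MTC 5 μg/mL: below toxic threshold.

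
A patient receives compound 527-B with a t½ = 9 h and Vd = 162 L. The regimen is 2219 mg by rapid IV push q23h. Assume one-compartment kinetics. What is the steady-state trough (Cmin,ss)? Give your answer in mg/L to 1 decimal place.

τ/t½ = 23/9 ≈ 2.5556, so fraction remaining f = (1/2)^(23/9) ≈ 0.1701.
At steady state, accumulation factor R = 1/(1 − e^(−kτ)) ≈ 1.2050.
Each bolus raises the concentration by D/Vd = 2219/162 ≈ 13.698 mg/L.
Steady-state peak Cmax,ss = C₀·R ≈ 13.698 × 1.2050 ≈ 16.506 mg/L.
Steady-state trough Cmin,ss = Cmax,ss·f ≈ 16.506 × 0.1701 ≈ 2.808 mg/L.

2.8 mg/L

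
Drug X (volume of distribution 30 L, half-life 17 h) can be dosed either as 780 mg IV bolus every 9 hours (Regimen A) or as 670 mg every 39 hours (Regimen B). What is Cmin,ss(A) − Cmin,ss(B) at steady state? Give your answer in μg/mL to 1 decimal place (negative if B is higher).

52.9 μg/mL

Regimen A: f = (1/2)^(9/17) ≈ 0.6928; Cmin,ss = (780/30)·f/(1−f) ≈ 58.635 μg/mL.
Regimen B: f = (1/2)^(39/17) ≈ 0.2039; Cmin,ss = (670/30)·f/(1−f) ≈ 5.720 μg/mL.
Difference ≈ 58.635 − 5.720 ≈ 52.915 μg/mL.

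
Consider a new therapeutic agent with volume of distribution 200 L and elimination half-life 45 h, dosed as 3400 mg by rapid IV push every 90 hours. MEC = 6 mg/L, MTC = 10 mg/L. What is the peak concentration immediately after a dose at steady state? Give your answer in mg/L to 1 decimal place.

22.7 mg/L

The dosing interval is 2 half-lives, so f = 2^(−2) = 0.25.
At steady state, R = 1/(1 − 0.25) = 4/3.
Single-dose peak C₀ = D/Vd = 3400/200 = 17 mg/L.
Steady-state peak Cmax,ss = C₀·R = 17 × 4/3 ≈ 22.667 mg/L.
Peak 22.7 mg/L vs MTC 10 mg/L: exceeds toxic threshold.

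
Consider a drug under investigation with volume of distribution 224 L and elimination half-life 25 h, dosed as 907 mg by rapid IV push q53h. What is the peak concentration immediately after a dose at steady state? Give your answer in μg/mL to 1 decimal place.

k = ln2/t½ = ln2/25 ≈ 0.027726 h⁻¹; fraction remaining f = e^(−kτ) = e^(−0.027726×53) ≈ 0.2300.
At steady state, accumulation factor R = 1/(1 − e^(−kτ)) ≈ 1.2987.
Single-dose peak C₀ = D/Vd = 907/224 ≈ 4.049 μg/mL.
Steady-state peak Cmax,ss = C₀·R ≈ 4.049 × 1.2987 ≈ 5.258 μg/mL.

5.3 μg/mL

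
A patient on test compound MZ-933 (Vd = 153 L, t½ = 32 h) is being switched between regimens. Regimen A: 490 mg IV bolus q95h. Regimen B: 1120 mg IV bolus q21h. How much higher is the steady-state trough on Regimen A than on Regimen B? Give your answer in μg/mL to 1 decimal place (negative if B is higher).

Regimen A: f = (1/2)^(95/32) ≈ 0.1277; Cmin,ss = (490/153)·f/(1−f) ≈ 0.469 μg/mL.
Regimen B: f = (1/2)^(21/32) ≈ 0.6345; Cmin,ss = (1120/153)·f/(1−f) ≈ 12.708 μg/mL.
Difference ≈ 0.469 − 12.708 ≈ -12.239 μg/mL.

-12.2 μg/mL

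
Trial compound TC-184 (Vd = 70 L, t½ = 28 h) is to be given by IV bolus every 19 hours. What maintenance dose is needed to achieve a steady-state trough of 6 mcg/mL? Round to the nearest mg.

252 mg

τ/t½ = 19/28 ≈ 0.67857, so f = (1/2)^(19/28) ≈ 0.624784.
Cmin,ss = (D/Vd)·f/(1−f), so D = Cmin,ss·Vd·(1−f)/f.
D = 6 × 70 × (1−f)/f ≈ 6 × 70 × 0.60055 ≈ 252.23 mg.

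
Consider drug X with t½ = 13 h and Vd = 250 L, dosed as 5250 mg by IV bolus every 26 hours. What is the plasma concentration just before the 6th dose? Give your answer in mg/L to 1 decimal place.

7.0 mg/L

f = (1/2)^(τ/t½) = (1/2)^(26/13) ≈ 0.2500.
C₀ = D/Vd = 5250/250 ≈ 21.000 mg/L.
Before the 6th dose, 5 doses have been given. Superposition: Cmin = C₀·(f + f² + … + f^5).
≈ 21.000 × (0.2500 + 0.0625 + 0.0156 + 0.0039 + 0.0010) ≈ 21.000 × 0.3330 ≈ 6.993 mg/L.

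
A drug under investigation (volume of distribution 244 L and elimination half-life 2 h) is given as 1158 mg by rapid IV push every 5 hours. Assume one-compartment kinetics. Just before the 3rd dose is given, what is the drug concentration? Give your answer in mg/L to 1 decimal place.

1.0 mg/L

f = (1/2)^(τ/t½) = (1/2)^(5/2) ≈ 0.1768.
C₀ = D/Vd = 1158/244 ≈ 4.746 mg/L.
Before the 3rd dose, 2 doses have been given. Superposition: Cmin = C₀·(f + f²).
≈ 4.746 × (0.1768 + 0.0313) ≈ 4.746 × 0.2081 ≈ 0.988 mg/L.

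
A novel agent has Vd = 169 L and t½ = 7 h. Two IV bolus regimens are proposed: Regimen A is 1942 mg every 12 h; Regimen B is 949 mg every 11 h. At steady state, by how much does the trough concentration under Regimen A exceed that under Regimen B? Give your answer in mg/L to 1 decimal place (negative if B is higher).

Regimen A: f = (1/2)^(12/7) ≈ 0.3048; Cmin,ss = (1942/169)·f/(1−f) ≈ 5.038 mg/L.
Regimen B: f = (1/2)^(11/7) ≈ 0.3365; Cmin,ss = (949/169)·f/(1−f) ≈ 2.848 mg/L.
Difference ≈ 5.038 − 2.848 ≈ 2.190 mg/L.

2.2 mg/L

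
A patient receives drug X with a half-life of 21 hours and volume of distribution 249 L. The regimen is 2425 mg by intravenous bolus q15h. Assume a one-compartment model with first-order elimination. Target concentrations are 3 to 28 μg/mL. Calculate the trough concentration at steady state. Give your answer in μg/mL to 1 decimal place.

Over one 15-h interval, 15/21 ≈ 0.71429 half-lives elapse, leaving f ≈ 0.6095 of each dose.
Each bolus raises the concentration by D/Vd = 2425/249 ≈ 9.739 μg/mL.
Steady-state trough Cmin,ss = C₀·f/(1−f) ≈ 9.739 × 0.6095/0.3905 ≈ 15.201 μg/mL.
Trough 15.2 μg/mL vs MEC 3 μg/mL: adequate.

15.2 μg/mL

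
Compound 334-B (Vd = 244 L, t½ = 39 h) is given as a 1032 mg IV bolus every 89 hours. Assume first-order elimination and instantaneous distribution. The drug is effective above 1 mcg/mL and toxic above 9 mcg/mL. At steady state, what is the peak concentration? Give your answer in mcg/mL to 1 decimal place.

τ/t½ = 89/39 ≈ 2.2821, so fraction remaining f = (1/2)^(89/39) ≈ 0.2056.
Accumulation ratio R = 1/(1 − f) ≈ 1/0.7944 ≈ 1.2588.
Each bolus raises the concentration by D/Vd = 1032/244 ≈ 4.230 mcg/mL.
Steady-state peak Cmax,ss = C₀·R ≈ 4.230 × 1.2588 ≈ 5.325 mcg/mL.
Peak 5.3 mcg/mL vs MTC 9 mcg/mL: below toxic threshold.

5.3 mcg/mL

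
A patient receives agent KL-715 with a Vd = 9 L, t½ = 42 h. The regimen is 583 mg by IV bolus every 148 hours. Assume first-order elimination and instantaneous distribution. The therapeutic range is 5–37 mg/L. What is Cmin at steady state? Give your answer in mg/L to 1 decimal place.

Over one 148-h interval, 148/42 ≈ 3.5238 half-lives elapse, leaving f ≈ 0.0869 of each dose.
At steady state, accumulation factor R = 1/(1 − e^(−kτ)) ≈ 1.0952.
Single-dose peak C₀ = D/Vd = 583/9 ≈ 64.778 mg/L.
Steady-state peak Cmax,ss = C₀·R ≈ 64.778 × 1.0952 ≈ 70.945 mg/L.
Steady-state trough Cmin,ss = Cmax,ss·f ≈ 70.945 × 0.0869 ≈ 6.165 mg/L.
Trough 6.2 mg/L vs MEC 5 mg/L: adequate.

6.2 mg/L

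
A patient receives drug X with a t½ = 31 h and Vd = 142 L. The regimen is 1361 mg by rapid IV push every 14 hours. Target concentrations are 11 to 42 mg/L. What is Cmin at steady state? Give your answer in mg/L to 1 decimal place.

26.1 mg/L

Over one 14-h interval, 14/31 ≈ 0.45161 half-lives elapse, leaving f ≈ 0.7312 of each dose.
At steady state, accumulation factor R = 1/(1 − e^(−kτ)) ≈ 3.7202.
Single-dose peak C₀ = D/Vd = 1361/142 ≈ 9.585 mg/L.
Cmax,ss = C₀/(1 − f) ≈ 9.585/0.2688 ≈ 35.658 mg/L.
Steady-state trough Cmin,ss = Cmax,ss·f ≈ 35.658 × 0.7312 ≈ 26.073 mg/L.
Trough 26.1 mg/L vs MEC 11 mg/L: adequate.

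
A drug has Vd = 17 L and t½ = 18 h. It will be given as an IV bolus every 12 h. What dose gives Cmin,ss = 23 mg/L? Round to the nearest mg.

τ/t½ = 12/18 ≈ 0.66667, so f = (1/2)^(12/18) ≈ 0.629961.
Cmin,ss = (D/Vd)·f/(1−f), so D = Cmin,ss·Vd·(1−f)/f.
D = 23 × 17 × (1−f)/f ≈ 23 × 17 × 0.58740 ≈ 229.67 mg.

230 mg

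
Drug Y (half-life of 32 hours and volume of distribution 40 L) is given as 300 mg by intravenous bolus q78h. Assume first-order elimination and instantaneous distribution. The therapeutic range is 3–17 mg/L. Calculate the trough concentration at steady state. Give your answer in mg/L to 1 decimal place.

1.7 mg/L

τ/t½ = 78/32 ≈ 2.4375, so fraction remaining f = (1/2)^(78/32) ≈ 0.1846.
Accumulation ratio R = 1/(1 − f) ≈ 1/0.8154 ≈ 1.2264.
Each bolus raises the concentration by D/Vd = 300/40 ≈ 7.500 mg/L.
Steady-state peak Cmax,ss = C₀·R ≈ 7.500 × 1.2264 ≈ 9.198 mg/L.
One interval later, Cmin,ss = Cmax,ss·e^(−kτ) ≈ 9.198 × 0.1846 ≈ 1.698 mg/L.
Trough 1.7 mg/L vs MEC 3 mg/L: subtherapeutic.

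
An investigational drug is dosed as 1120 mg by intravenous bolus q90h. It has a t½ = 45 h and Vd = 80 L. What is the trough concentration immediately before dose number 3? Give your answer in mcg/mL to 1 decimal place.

f = (1/2)^(τ/t½) = (1/2)^(90/45) ≈ 0.2500.
C₀ = D/Vd = 1120/80 ≈ 14.000 mcg/mL.
Before the 3rd dose, 2 doses have been given. Superposition: Cmin = C₀·(f + f²).
≈ 14.000 × (0.2500 + 0.0625) ≈ 14.000 × 0.3125 ≈ 4.375 mcg/mL.

4.4 mcg/mL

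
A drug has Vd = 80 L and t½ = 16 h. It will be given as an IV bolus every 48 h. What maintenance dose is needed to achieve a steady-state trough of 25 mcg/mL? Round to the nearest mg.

τ/t½ = 48/16 ≈ 3, so f = (1/2)^(48/16) ≈ 0.125000.
Cmin,ss = (D/Vd)·f/(1−f), so D = Cmin,ss·Vd·(1−f)/f.
D = 25 × 80 × (1−f)/f ≈ 25 × 80 × 7.00000 ≈ 14000.00 mg.

14000 mg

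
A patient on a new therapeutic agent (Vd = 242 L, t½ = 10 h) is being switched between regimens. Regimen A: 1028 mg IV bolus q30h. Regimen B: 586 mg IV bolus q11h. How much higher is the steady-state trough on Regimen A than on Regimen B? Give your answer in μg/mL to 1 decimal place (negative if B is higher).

-1.5 μg/mL

Regimen A: f = (1/2)^(30/10) ≈ 0.1250; Cmin,ss = (1028/242)·f/(1−f) ≈ 0.607 μg/mL.
Regimen B: f = (1/2)^(11/10) ≈ 0.4665; Cmin,ss = (586/242)·f/(1−f) ≈ 2.117 μg/mL.
Difference ≈ 0.607 − 2.117 ≈ -1.510 μg/mL.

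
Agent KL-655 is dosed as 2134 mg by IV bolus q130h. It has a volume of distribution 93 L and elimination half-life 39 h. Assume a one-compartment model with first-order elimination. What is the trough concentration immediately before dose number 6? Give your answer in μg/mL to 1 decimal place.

2.5 μg/mL

f = (1/2)^(τ/t½) = (1/2)^(130/39) ≈ 0.0992.
C₀ = D/Vd = 2134/93 ≈ 22.946 μg/mL.
Before the 6th dose, 5 doses have been given. Superposition: Cmin = C₀·(f + f² + … + f^5).
≈ 22.946 × (0.0992 + 0.0098 + 0.0010 + 0.0001 + 0.0000) ≈ 22.946 × 0.1101 ≈ 2.526 μg/mL.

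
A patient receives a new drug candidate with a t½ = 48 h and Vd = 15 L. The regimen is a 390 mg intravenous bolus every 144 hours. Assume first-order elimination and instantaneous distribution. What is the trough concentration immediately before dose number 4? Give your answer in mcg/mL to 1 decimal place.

f = (1/2)^(τ/t½) = (1/2)^(144/48) ≈ 0.1250.
C₀ = D/Vd = 390/15 ≈ 26.000 mcg/mL.
Before the 4th dose, 3 doses have been given. Superposition: Cmin = C₀·(f + f² + … + f^3).
≈ 26.000 × (0.1250 + 0.0156 + 0.0020) ≈ 26.000 × 0.1426 ≈ 3.708 mcg/mL.

3.7 mcg/mL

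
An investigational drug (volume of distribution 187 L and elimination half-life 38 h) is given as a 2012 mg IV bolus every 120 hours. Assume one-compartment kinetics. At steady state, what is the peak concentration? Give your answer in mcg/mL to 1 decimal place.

12.1 mcg/mL

k = ln2/t½ = ln2/38 ≈ 0.018241 h⁻¹; fraction remaining f = e^(−kτ) = e^(−0.018241×120) ≈ 0.1120.
At steady state, accumulation factor R = 1/(1 − e^(−kτ)) ≈ 1.1261.
Each bolus raises the concentration by D/Vd = 2012/187 ≈ 10.759 mcg/mL.
Steady-state peak Cmax,ss = C₀·R ≈ 10.759 × 1.1261 ≈ 12.116 mcg/mL.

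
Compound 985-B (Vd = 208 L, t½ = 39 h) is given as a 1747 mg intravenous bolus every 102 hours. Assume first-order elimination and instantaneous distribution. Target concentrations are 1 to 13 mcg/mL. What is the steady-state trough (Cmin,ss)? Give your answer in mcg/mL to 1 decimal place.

1.6 mcg/mL

Over one 102-h interval, 102/39 ≈ 2.6154 half-lives elapse, leaving f ≈ 0.1632 of each dose.
Single-dose peak C₀ = D/Vd = 1747/208 ≈ 8.399 mcg/mL.
Steady-state trough Cmin,ss = C₀·f/(1−f) ≈ 8.399 × 0.1632/0.8368 ≈ 1.638 mcg/mL.
Trough 1.6 mcg/mL vs MEC 1 mcg/mL: adequate.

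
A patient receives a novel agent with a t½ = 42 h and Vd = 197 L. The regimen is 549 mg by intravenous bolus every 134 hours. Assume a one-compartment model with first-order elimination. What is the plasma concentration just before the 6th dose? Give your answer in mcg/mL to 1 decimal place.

f = (1/2)^(τ/t½) = (1/2)^(134/42) ≈ 0.1095.
C₀ = D/Vd = 549/197 ≈ 2.787 mcg/mL.
Before the 6th dose, 5 doses have been given. Superposition: Cmin = C₀·(f + f² + … + f^5).
≈ 2.787 × (0.1095 + 0.0120 + 0.0013 + 0.0001 + 0.0000) ≈ 2.787 × 0.1229 ≈ 0.343 mcg/mL.

0.3 mcg/mL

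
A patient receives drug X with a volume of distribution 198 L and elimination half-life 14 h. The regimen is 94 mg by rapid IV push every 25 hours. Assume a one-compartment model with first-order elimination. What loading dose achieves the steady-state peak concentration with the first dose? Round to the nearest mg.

f = (1/2)^(25/14) ≈ 0.290032; accumulation ratio R = 1/(1−f) ≈ 1.40851.
Loading dose to hit Cmax,ss on first dose: D_load = D_maint·R ≈ 94 × 1.40851 ≈ 132.40 mg.

132 mg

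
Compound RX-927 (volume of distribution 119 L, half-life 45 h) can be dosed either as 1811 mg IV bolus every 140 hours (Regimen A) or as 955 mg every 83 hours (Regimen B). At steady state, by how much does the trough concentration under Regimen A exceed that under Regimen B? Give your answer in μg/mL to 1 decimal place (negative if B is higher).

Regimen A: f = (1/2)^(140/45) ≈ 0.1157; Cmin,ss = (1811/119)·f/(1−f) ≈ 1.991 μg/mL.
Regimen B: f = (1/2)^(83/45) ≈ 0.2785; Cmin,ss = (955/119)·f/(1−f) ≈ 3.098 μg/mL.
Difference ≈ 1.991 − 3.098 ≈ -1.107 μg/mL.

-1.1 μg/mL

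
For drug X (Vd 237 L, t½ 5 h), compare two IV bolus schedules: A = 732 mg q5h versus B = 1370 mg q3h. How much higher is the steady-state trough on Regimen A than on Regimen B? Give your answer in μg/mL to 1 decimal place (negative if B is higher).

Regimen A: f = (1/2)^(5/5) ≈ 0.5000; Cmin,ss = (732/237)·f/(1−f) ≈ 3.089 μg/mL.
Regimen B: f = (1/2)^(3/5) ≈ 0.6598; Cmin,ss = (1370/237)·f/(1−f) ≈ 11.211 μg/mL.
Difference ≈ 3.089 − 11.211 ≈ -8.122 μg/mL.

-8.1 μg/mL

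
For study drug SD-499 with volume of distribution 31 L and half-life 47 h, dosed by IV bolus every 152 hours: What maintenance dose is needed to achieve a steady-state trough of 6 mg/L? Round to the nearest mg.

1564 mg

τ/t½ = 152/47 ≈ 3.234, so f = (1/2)^(152/47) ≈ 0.106281.
Cmin,ss = (D/Vd)·f/(1−f), so D = Cmin,ss·Vd·(1−f)/f.
D = 6 × 31 × (1−f)/f ≈ 6 × 31 × 8.40902 ≈ 1564.08 mg.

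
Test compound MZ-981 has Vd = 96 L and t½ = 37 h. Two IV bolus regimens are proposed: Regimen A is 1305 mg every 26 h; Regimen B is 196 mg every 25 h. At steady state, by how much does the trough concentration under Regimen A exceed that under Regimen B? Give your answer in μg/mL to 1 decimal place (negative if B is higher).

Regimen A: f = (1/2)^(26/37) ≈ 0.6144; Cmin,ss = (1305/96)·f/(1−f) ≈ 21.660 μg/mL.
Regimen B: f = (1/2)^(25/37) ≈ 0.6260; Cmin,ss = (196/96)·f/(1−f) ≈ 3.417 μg/mL.
Difference ≈ 21.660 − 3.417 ≈ 18.243 μg/mL.

18.2 μg/mL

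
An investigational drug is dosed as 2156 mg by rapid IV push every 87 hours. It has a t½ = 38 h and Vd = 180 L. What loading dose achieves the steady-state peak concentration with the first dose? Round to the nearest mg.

f = (1/2)^(87/38) ≈ 0.204550; accumulation ratio R = 1/(1−f) ≈ 1.25715.
Loading dose to hit Cmax,ss on first dose: D_load = D_maint·R ≈ 2156 × 1.25715 ≈ 2710.42 mg.

2710 mg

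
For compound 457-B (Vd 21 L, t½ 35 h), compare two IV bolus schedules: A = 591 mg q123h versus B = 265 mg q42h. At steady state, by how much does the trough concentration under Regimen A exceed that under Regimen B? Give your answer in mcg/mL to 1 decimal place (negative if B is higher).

Regimen A: f = (1/2)^(123/35) ≈ 0.0875; Cmin,ss = (591/21)·f/(1−f) ≈ 2.699 mcg/mL.
Regimen B: f = (1/2)^(42/35) ≈ 0.4353; Cmin,ss = (265/21)·f/(1−f) ≈ 9.727 mcg/mL.
Difference ≈ 2.699 − 9.727 ≈ -7.028 mcg/mL.

-7.0 mcg/mL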